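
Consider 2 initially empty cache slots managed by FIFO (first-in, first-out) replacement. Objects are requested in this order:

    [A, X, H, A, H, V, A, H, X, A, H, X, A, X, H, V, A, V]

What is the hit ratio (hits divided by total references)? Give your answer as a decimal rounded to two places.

0.22

A: fault, frames {A}
X: fault, frames {A,X}
H: fault, evict A, frames {X,H}
A: fault, evict X, frames {H,A}
H: hit
V: fault, evict H, frames {A,V}
A: hit
H: fault, evict A, frames {V,H}
X: fault, evict V, frames {H,X}
A: fault, evict H, frames {X,A}
H: fault, evict X, frames {A,H}
X: fault, evict A, frames {H,X}
A: fault, evict H, frames {X,A}
X: hit
H: fault, evict X, frames {A,H}
V: fault, evict A, frames {H,V}
A: fault, evict H, frames {V,A}
V: hit
Hits: 4 of 18 references → 4/18 = 0.2222.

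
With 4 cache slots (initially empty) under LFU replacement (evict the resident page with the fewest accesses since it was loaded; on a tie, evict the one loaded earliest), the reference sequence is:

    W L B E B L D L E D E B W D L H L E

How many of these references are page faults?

W → miss, frames [W]
L → miss, frames [W, L]
B → miss, frames [W, L, B]
E → miss, frames [W, L, B, E]
B → hit
L → hit
D → miss, evict W, frames [L, B, E, D]
L → hit
E → hit
D → hit
E → hit
B → hit
W → miss, evict D, frames [L, B, E, W]
D → miss, evict W, frames [L, B, E, D]
L → hit
H → miss, evict D, frames [L, B, E, H]
L → hit
E → hit
Page faults: 8.

8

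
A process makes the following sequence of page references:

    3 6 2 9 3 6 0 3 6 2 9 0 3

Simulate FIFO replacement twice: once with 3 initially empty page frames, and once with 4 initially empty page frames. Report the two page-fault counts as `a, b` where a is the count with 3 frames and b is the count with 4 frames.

3 frames: F F F F F F F . . F F . F → 10 faults.
4 frames: F F F F . . F F F F F F F → 11 faults.
11 > 10: adding a frame increased faults — Belady's anomaly.

10, 11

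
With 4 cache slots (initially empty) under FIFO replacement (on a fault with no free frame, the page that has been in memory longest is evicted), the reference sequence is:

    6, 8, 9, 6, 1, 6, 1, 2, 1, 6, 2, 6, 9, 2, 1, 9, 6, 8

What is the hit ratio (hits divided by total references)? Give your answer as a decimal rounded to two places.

6 -> miss, frames {6}
8 -> miss, frames {6,8}
9 -> miss, frames {6,8,9}
6 -> hit
1 -> miss, frames {6,8,9,1}
6 -> hit
1 -> hit
2 -> miss, evict 6, frames {8,9,1,2}
1 -> hit
6 -> miss, evict 8, frames {9,1,2,6}
2 -> hit
6 -> hit
9 -> hit
2 -> hit
1 -> hit
9 -> hit
6 -> hit
8 -> miss, evict 9, frames {1,2,6,8}
Hits: 11 of 18 references → 11/18 = 0.6111.

0.61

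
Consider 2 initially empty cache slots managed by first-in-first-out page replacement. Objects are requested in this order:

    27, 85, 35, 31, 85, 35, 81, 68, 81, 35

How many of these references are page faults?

27: fault, frames {27}
85: fault, frames {27,85}
35: fault, evict 27, frames {85,35}
31: fault, evict 85, frames {35,31}
85: fault, evict 35, frames {31,85}
35: fault, evict 31, frames {85,35}
81: fault, evict 85, frames {35,81}
68: fault, evict 35, frames {81,68}
81: hit
35: fault, evict 81, frames {68,35}
Page faults: 9.

9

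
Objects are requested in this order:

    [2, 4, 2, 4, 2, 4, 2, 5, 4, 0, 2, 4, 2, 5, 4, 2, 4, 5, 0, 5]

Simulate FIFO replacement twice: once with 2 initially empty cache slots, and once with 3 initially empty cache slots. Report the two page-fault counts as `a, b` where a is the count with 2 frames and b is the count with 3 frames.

2 frames: F F . . . . . F . F F F . F . F F F F . → 11 faults.
3 frames: F F . . . . . F . F F F . F . . . . F . → 8 faults.
8 < 11: adding a frame reduced faults, as is typical.

11, 8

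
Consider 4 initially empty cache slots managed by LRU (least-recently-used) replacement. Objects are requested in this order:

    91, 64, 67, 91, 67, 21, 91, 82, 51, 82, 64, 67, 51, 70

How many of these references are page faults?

91 -> miss, frames {91}
64 -> miss, frames {91,64}
67 -> miss, frames {91,64,67}
91 -> hit
67 -> hit
21 -> miss, frames {64,91,67,21}
91 -> hit
82 -> miss, evict 64, frames {67,21,91,82}
51 -> miss, evict 67, frames {21,91,82,51}
82 -> hit
64 -> miss, evict 21, frames {91,51,82,64}
67 -> miss, evict 91, frames {51,82,64,67}
51 -> hit
70 -> miss, evict 82, frames {64,67,51,70}
Page faults: 9.

9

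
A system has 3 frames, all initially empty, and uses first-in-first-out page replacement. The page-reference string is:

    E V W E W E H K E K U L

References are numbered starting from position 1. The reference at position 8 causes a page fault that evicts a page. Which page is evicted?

pos 1: E: miss, frames (E)
pos 2: V: miss, frames (E V)
pos 3: W: miss, frames (E V W)
pos 4: E: hit
pos 5: W: hit
pos 6: E: hit
pos 7: H: miss, evict E, frames (V W H)
pos 8: K: miss, evict V, frames (W H K)
At position 8, page V is evicted.

V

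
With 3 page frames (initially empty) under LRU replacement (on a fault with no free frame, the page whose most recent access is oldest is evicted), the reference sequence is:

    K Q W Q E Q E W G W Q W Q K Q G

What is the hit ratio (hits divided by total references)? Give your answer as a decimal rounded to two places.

0.50

K → fault, frames (K)
Q → fault, frames (K Q)
W → fault, frames (K Q W)
Q → hit
E → fault, evict K, frames (W Q E)
Q → hit
E → hit
W → hit
G → fault, evict Q, frames (E W G)
W → hit
Q → fault, evict E, frames (G W Q)
W → hit
Q → hit
K → fault, evict G, frames (W Q K)
Q → hit
G → fault, evict W, frames (K Q G)
Hits: 8 of 16 references → 8/16 = 0.5000.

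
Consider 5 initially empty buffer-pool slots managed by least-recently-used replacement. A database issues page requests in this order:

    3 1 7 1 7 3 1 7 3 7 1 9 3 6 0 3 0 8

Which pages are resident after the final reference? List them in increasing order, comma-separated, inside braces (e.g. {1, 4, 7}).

{0, 3, 6, 8, 9}

3 → miss, frames {3}
1 → miss, frames {3,1}
7 → miss, frames {3,1,7}
1 → hit
7 → hit
3 → hit
1 → hit
7 → hit
3 → hit
7 → hit
1 → hit
9 → miss, frames {3,7,1,9}
3 → hit
6 → miss, frames {7,1,9,3,6}
0 → miss, evict 7, frames {1,9,3,6,0}
3 → hit
0 → hit
8 → miss, evict 1, frames {9,6,3,0,8}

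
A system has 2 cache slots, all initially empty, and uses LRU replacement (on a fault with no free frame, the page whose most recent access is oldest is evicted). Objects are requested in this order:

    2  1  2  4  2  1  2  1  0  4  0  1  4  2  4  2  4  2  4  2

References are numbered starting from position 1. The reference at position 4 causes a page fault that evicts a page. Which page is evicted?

pos 1: 2 → miss, frames [2]
pos 2: 1 → miss, frames [2, 1]
pos 3: 2 → hit
pos 4: 4 → miss, evict 1, frames [2, 4]
At position 4, page 1 is evicted.

1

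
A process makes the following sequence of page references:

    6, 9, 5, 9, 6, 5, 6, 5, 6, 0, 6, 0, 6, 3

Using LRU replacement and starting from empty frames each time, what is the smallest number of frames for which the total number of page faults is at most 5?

f=1: 14 faults
f=2: 7 faults
f=3: 5 faults
f=4: 5 faults
f=5: 5 faults
Smallest f with faults ≤ 5 is 3.

3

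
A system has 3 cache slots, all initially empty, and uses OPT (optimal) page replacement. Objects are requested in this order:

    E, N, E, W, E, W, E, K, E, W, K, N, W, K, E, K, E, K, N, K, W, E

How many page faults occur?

7

E: fault, frames (E)
N: fault, frames (E N)
E: hit
W: fault, frames (E N W)
E: hit
W: hit
E: hit
K: fault, evict N, frames (E W K)
E: hit
W: hit
K: hit
N: fault, evict E, frames (W K N)
W: hit
K: hit
E: fault, evict W, frames (K N E)
K: hit
E: hit
K: hit
N: hit
K: hit
W: fault, evict N, frames (K E W)
E: hit
Page faults: 7.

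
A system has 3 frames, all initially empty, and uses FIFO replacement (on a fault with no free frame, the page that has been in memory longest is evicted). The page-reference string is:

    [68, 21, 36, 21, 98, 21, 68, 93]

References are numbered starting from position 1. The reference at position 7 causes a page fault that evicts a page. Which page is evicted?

21

pos 1: 68 -> miss, frames {68}
pos 2: 21 -> miss, frames {68,21}
pos 3: 36 -> miss, frames {68,21,36}
pos 4: 21 -> hit
pos 5: 98 -> miss, evict 68, frames {21,36,98}
pos 6: 21 -> hit
pos 7: 68 -> miss, evict 21, frames {36,98,68}
At position 7, page 21 is evicted.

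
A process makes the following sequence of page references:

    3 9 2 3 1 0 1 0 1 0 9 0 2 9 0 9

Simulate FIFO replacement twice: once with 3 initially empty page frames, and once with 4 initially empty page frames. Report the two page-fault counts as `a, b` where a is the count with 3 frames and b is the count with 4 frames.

3 frames: F F F . F F . . . . F . F . . . → 7 faults.
4 frames: F F F . F F . . . . . . . . . . → 5 faults.
5 < 7: adding a frame reduced faults, as is typical.

7, 5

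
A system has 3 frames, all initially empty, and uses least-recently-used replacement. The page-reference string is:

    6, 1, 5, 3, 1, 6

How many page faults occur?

5

6: fault, frames (6)
1: fault, frames (6 1)
5: fault, frames (6 1 5)
3: fault, evict 6, frames (1 5 3)
1: hit
6: fault, evict 5, frames (3 1 6)
Page faults: 5.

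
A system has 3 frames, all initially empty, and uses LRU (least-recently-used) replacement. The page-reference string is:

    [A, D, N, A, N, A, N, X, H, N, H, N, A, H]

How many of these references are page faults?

6

A -> miss, frames {A}
D -> miss, frames {A,D}
N -> miss, frames {A,D,N}
A -> hit
N -> hit
A -> hit
N -> hit
X -> miss, evict D, frames {A,N,X}
H -> miss, evict A, frames {N,X,H}
N -> hit
H -> hit
N -> hit
A -> miss, evict X, frames {H,N,A}
H -> hit
Page faults: 6.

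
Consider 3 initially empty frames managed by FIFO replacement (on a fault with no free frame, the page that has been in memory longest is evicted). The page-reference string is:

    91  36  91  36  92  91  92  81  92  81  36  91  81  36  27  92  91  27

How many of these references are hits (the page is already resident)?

91 → fault, frames (91)
36 → fault, frames (91 36)
91 → hit
36 → hit
92 → fault, frames (91 36 92)
91 → hit
92 → hit
81 → fault, evict 91, frames (36 92 81)
92 → hit
81 → hit
36 → hit
91 → fault, evict 36, frames (92 81 91)
81 → hit
36 → fault, evict 92, frames (81 91 36)
27 → fault, evict 81, frames (91 36 27)
92 → fault, evict 91, frames (36 27 92)
91 → fault, evict 36, frames (27 92 91)
27 → hit
Hits: 9.

9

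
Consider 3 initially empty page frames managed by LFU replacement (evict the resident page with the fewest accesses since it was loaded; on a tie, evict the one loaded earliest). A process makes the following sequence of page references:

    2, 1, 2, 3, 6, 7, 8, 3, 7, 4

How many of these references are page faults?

2: fault, frames (2)
1: fault, frames (2 1)
2: hit
3: fault, frames (2 1 3)
6: fault, evict 1, frames (2 3 6)
7: fault, evict 3, frames (2 6 7)
8: fault, evict 6, frames (2 7 8)
3: fault, evict 7, frames (2 8 3)
7: fault, evict 8, frames (2 3 7)
4: fault, evict 3, frames (2 7 4)
Page faults: 9.

9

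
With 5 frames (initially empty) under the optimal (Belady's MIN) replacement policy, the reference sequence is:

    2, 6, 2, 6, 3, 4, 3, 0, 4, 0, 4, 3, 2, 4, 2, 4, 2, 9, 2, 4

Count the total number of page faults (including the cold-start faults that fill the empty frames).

2 → fault, frames (2)
6 → fault, frames (2 6)
2 → hit
6 → hit
3 → fault, frames (2 6 3)
4 → fault, frames (2 6 3 4)
3 → hit
0 → fault, frames (2 6 3 4 0)
4 → hit
0 → hit
4 → hit
3 → hit
2 → hit
4 → hit
2 → hit
4 → hit
2 → hit
9 → fault, evict 0, frames (2 6 3 4 9)
2 → hit
4 → hit
Page faults: 6.

6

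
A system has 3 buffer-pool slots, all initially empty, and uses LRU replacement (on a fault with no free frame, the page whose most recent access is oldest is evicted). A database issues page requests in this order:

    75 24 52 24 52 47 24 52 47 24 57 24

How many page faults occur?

5

75 -> fault, frames (75)
24 -> fault, frames (75 24)
52 -> fault, frames (75 24 52)
24 -> hit
52 -> hit
47 -> fault, evict 75, frames (24 52 47)
24 -> hit
52 -> hit
47 -> hit
24 -> hit
57 -> fault, evict 52, frames (47 24 57)
24 -> hit
Page faults: 5.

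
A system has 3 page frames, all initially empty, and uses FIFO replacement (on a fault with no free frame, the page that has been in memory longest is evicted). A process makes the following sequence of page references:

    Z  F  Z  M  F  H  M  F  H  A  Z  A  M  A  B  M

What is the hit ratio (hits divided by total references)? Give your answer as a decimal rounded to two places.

0.50

Z: miss, frames (Z)
F: miss, frames (Z F)
Z: hit
M: miss, frames (Z F M)
F: hit
H: miss, evict Z, frames (F M H)
M: hit
F: hit
H: hit
A: miss, evict F, frames (M H A)
Z: miss, evict M, frames (H A Z)
A: hit
M: miss, evict H, frames (A Z M)
A: hit
B: miss, evict A, frames (Z M B)
M: hit
Hits: 8 of 16 references → 8/16 = 0.5000.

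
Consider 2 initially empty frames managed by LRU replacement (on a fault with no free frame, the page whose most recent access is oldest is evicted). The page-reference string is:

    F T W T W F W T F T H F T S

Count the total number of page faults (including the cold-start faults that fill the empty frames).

F -> miss, frames [F]
T -> miss, frames [F, T]
W -> miss, evict F, frames [T, W]
T -> hit
W -> hit
F -> miss, evict T, frames [W, F]
W -> hit
T -> miss, evict F, frames [W, T]
F -> miss, evict W, frames [T, F]
T -> hit
H -> miss, evict F, frames [T, H]
F -> miss, evict T, frames [H, F]
T -> miss, evict H, frames [F, T]
S -> miss, evict F, frames [T, S]
Page faults: 10.

10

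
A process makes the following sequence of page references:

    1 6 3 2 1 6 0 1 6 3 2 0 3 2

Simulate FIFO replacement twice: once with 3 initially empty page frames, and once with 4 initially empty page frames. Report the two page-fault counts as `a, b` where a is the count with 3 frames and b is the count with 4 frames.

3 frames: F F F F F F F . . F F . . . → 9 faults.
4 frames: F F F F . . F F F F F F . . → 10 faults.
10 > 9: adding a frame increased faults — Belady's anomaly.

9, 10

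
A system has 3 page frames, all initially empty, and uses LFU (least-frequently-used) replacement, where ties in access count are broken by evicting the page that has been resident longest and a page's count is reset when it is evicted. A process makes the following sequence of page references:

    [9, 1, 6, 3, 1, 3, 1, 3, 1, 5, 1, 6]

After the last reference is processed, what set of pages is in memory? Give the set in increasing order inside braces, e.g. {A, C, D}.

{1, 3, 6}

9 -> miss, frames [9]
1 -> miss, frames [9, 1]
6 -> miss, frames [9, 1, 6]
3 -> miss, evict 9, frames [1, 6, 3]
1 -> hit
3 -> hit
1 -> hit
3 -> hit
1 -> hit
5 -> miss, evict 6, frames [1, 3, 5]
1 -> hit
6 -> miss, evict 5, frames [1, 3, 6]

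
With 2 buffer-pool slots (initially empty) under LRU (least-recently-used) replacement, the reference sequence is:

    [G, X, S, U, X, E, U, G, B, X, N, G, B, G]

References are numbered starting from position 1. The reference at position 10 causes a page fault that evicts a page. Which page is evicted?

pos 1: G → miss, frames [G]
pos 2: X → miss, frames [G, X]
pos 3: S → miss, evict G, frames [X, S]
pos 4: U → miss, evict X, frames [S, U]
pos 5: X → miss, evict S, frames [U, X]
pos 6: E → miss, evict U, frames [X, E]
pos 7: U → miss, evict X, frames [E, U]
pos 8: G → miss, evict E, frames [U, G]
pos 9: B → miss, evict U, frames [G, B]
pos 10: X → miss, evict G, frames [B, X]
At position 10, page G is evicted.

G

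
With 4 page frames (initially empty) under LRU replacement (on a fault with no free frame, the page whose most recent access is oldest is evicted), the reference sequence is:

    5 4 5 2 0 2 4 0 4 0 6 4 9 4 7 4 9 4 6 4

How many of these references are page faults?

7

5 → fault, frames {5}
4 → fault, frames {5,4}
5 → hit
2 → fault, frames {4,5,2}
0 → fault, frames {4,5,2,0}
2 → hit
4 → hit
0 → hit
4 → hit
0 → hit
6 → fault, evict 5, frames {2,4,0,6}
4 → hit
9 → fault, evict 2, frames {0,6,4,9}
4 → hit
7 → fault, evict 0, frames {6,9,4,7}
4 → hit
9 → hit
4 → hit
6 → hit
4 → hit
Page faults: 7.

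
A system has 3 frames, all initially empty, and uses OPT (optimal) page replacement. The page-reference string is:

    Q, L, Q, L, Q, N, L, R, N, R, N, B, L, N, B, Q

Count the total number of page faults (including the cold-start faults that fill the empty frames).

Q -> fault, frames [Q]
L -> fault, frames [Q, L]
Q -> hit
L -> hit
Q -> hit
N -> fault, frames [Q, L, N]
L -> hit
R -> fault, evict Q, frames [L, N, R]
N -> hit
R -> hit
N -> hit
B -> fault, evict R, frames [L, N, B]
L -> hit
N -> hit
B -> hit
Q -> fault, evict B, frames [L, N, Q]
Page faults: 6.

6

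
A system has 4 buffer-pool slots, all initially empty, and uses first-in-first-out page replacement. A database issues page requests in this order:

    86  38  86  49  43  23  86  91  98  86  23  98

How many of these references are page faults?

8

86 → miss, frames [86]
38 → miss, frames [86, 38]
86 → hit
49 → miss, frames [86, 38, 49]
43 → miss, frames [86, 38, 49, 43]
23 → miss, evict 86, frames [38, 49, 43, 23]
86 → miss, evict 38, frames [49, 43, 23, 86]
91 → miss, evict 49, frames [43, 23, 86, 91]
98 → miss, evict 43, frames [23, 86, 91, 98]
86 → hit
23 → hit
98 → hit
Page faults: 8.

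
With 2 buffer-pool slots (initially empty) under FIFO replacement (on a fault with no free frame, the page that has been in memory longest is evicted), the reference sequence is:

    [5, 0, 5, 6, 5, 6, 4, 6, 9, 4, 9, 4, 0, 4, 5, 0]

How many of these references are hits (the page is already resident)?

5 → fault, frames (5)
0 → fault, frames (5 0)
5 → hit
6 → fault, evict 5, frames (0 6)
5 → fault, evict 0, frames (6 5)
6 → hit
4 → fault, evict 6, frames (5 4)
6 → fault, evict 5, frames (4 6)
9 → fault, evict 4, frames (6 9)
4 → fault, evict 6, frames (9 4)
9 → hit
4 → hit
0 → fault, evict 9, frames (4 0)
4 → hit
5 → fault, evict 4, frames (0 5)
0 → hit
Hits: 6.

6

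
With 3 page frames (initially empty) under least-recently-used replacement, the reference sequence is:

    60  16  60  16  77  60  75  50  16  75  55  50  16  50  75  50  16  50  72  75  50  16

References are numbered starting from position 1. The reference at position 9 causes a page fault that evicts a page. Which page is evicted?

60

pos 1: 60: miss, frames (60)
pos 2: 16: miss, frames (60 16)
pos 3: 60: hit
pos 4: 16: hit
pos 5: 77: miss, frames (60 16 77)
pos 6: 60: hit
pos 7: 75: miss, evict 16, frames (77 60 75)
pos 8: 50: miss, evict 77, frames (60 75 50)
pos 9: 16: miss, evict 60, frames (75 50 16)
At position 9, page 60 is evicted.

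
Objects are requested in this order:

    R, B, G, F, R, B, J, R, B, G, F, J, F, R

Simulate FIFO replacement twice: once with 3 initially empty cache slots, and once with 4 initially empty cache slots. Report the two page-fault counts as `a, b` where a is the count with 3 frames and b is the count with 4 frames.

10, 11

3 frames: F F F F F F F . . F F . . F → 10 faults.
4 frames: F F F F . . F F F F F F . F → 11 faults.
11 > 10: adding a frame increased faults — Belady's anomaly.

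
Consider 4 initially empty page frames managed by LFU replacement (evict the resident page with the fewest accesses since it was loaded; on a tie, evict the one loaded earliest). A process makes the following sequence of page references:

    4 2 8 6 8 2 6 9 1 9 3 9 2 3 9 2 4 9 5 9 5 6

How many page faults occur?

16

4: miss, frames (4)
2: miss, frames (4 2)
8: miss, frames (4 2 8)
6: miss, frames (4 2 8 6)
8: hit
2: hit
6: hit
9: miss, evict 4, frames (2 8 6 9)
1: miss, evict 9, frames (2 8 6 1)
9: miss, evict 1, frames (2 8 6 9)
3: miss, evict 9, frames (2 8 6 3)
9: miss, evict 3, frames (2 8 6 9)
2: hit
3: miss, evict 9, frames (2 8 6 3)
9: miss, evict 3, frames (2 8 6 9)
2: hit
4: miss, evict 9, frames (2 8 6 4)
9: miss, evict 4, frames (2 8 6 9)
5: miss, evict 9, frames (2 8 6 5)
9: miss, evict 5, frames (2 8 6 9)
5: miss, evict 9, frames (2 8 6 5)
6: hit
Page faults: 16.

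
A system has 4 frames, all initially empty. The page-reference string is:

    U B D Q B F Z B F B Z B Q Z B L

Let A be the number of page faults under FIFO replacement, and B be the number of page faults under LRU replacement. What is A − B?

1

Under FIFO: F F F F . F F F . . . . . . . F → 8 faults.
Under LRU: F F F F . F F . . . . . . . . F → 7 faults.
A − B = 8 − 7 = 1.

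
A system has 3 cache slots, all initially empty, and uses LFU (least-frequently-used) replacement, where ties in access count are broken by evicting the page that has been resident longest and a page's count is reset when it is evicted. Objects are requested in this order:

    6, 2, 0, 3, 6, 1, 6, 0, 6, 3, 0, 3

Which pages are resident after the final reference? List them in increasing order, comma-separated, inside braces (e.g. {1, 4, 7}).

{0, 3, 6}

6 -> fault, frames (6)
2 -> fault, frames (6 2)
0 -> fault, frames (6 2 0)
3 -> fault, evict 6, frames (2 0 3)
6 -> fault, evict 2, frames (0 3 6)
1 -> fault, evict 0, frames (3 6 1)
6 -> hit
0 -> fault, evict 3, frames (6 1 0)
6 -> hit
3 -> fault, evict 1, frames (6 0 3)
0 -> hit
3 -> hit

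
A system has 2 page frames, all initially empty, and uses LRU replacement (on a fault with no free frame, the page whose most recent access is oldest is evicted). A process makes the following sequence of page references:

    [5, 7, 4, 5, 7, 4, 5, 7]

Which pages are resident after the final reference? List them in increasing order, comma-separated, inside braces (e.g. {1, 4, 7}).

{5, 7}

5 -> fault, frames {5}
7 -> fault, frames {5,7}
4 -> fault, evict 5, frames {7,4}
5 -> fault, evict 7, frames {4,5}
7 -> fault, evict 4, frames {5,7}
4 -> fault, evict 5, frames {7,4}
5 -> fault, evict 7, frames {4,5}
7 -> fault, evict 4, frames {5,7}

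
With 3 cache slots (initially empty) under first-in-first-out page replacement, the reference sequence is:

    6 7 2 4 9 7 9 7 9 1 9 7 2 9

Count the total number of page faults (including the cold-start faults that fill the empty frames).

9

6 → miss, frames [6]
7 → miss, frames [6, 7]
2 → miss, frames [6, 7, 2]
4 → miss, evict 6, frames [7, 2, 4]
9 → miss, evict 7, frames [2, 4, 9]
7 → miss, evict 2, frames [4, 9, 7]
9 → hit
7 → hit
9 → hit
1 → miss, evict 4, frames [9, 7, 1]
9 → hit
7 → hit
2 → miss, evict 9, frames [7, 1, 2]
9 → miss, evict 7, frames [1, 2, 9]
Page faults: 9.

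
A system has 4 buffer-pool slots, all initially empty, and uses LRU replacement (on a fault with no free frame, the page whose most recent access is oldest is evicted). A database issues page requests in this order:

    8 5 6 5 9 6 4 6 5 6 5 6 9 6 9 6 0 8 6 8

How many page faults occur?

8 → fault, frames (8)
5 → fault, frames (8 5)
6 → fault, frames (8 5 6)
5 → hit
9 → fault, frames (8 6 5 9)
6 → hit
4 → fault, evict 8, frames (5 9 6 4)
6 → hit
5 → hit
6 → hit
5 → hit
6 → hit
9 → hit
6 → hit
9 → hit
6 → hit
0 → fault, evict 4, frames (5 9 6 0)
8 → fault, evict 5, frames (9 6 0 8)
6 → hit
8 → hit
Page faults: 7.

7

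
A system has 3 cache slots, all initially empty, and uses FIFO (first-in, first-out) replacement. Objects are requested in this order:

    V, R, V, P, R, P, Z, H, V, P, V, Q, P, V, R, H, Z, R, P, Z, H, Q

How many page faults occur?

V: fault, frames {V}
R: fault, frames {V,R}
V: hit
P: fault, frames {V,R,P}
R: hit
P: hit
Z: fault, evict V, frames {R,P,Z}
H: fault, evict R, frames {P,Z,H}
V: fault, evict P, frames {Z,H,V}
P: fault, evict Z, frames {H,V,P}
V: hit
Q: fault, evict H, frames {V,P,Q}
P: hit
V: hit
R: fault, evict V, frames {P,Q,R}
H: fault, evict P, frames {Q,R,H}
Z: fault, evict Q, frames {R,H,Z}
R: hit
P: fault, evict R, frames {H,Z,P}
Z: hit
H: hit
Q: fault, evict H, frames {Z,P,Q}
Page faults: 13.

13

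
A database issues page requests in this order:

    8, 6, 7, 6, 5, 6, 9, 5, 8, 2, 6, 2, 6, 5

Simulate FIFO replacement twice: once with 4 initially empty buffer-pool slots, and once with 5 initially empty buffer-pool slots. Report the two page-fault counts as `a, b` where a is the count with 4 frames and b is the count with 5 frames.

4 frames: F F F . F . F . F F F . . F → 9 faults.
5 frames: F F F . F . F . . F . . . . → 6 faults.
6 < 9: adding a frame reduced faults, as is typical.

9, 6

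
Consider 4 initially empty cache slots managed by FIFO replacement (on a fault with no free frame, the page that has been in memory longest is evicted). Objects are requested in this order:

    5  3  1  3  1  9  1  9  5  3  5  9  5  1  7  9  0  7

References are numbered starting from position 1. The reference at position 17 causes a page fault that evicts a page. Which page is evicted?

pos 1: 5 -> fault, frames {5}
pos 2: 3 -> fault, frames {5,3}
pos 3: 1 -> fault, frames {5,3,1}
pos 4: 3 -> hit
pos 5: 1 -> hit
pos 6: 9 -> fault, frames {5,3,1,9}
pos 7: 1 -> hit
pos 8: 9 -> hit
pos 9: 5 -> hit
pos 10: 3 -> hit
pos 11: 5 -> hit
pos 12: 9 -> hit
pos 13: 5 -> hit
pos 14: 1 -> hit
pos 15: 7 -> fault, evict 5, frames {3,1,9,7}
pos 16: 9 -> hit
pos 17: 0 -> fault, evict 3, frames {1,9,7,0}
At position 17, page 3 is evicted.

3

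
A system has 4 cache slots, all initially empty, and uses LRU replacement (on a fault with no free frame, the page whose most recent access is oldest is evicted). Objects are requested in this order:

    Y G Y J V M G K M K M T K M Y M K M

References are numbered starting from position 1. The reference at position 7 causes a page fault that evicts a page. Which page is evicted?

Y

pos 1: Y → fault, frames {Y}
pos 2: G → fault, frames {Y,G}
pos 3: Y → hit
pos 4: J → fault, frames {G,Y,J}
pos 5: V → fault, frames {G,Y,J,V}
pos 6: M → fault, evict G, frames {Y,J,V,M}
pos 7: G → fault, evict Y, frames {J,V,M,G}
At position 7, page Y is evicted.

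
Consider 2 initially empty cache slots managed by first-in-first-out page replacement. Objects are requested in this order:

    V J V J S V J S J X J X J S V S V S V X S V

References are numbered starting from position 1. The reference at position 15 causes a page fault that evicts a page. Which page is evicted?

J

pos 1: V -> miss, frames (V)
pos 2: J -> miss, frames (V J)
pos 3: V -> hit
pos 4: J -> hit
pos 5: S -> miss, evict V, frames (J S)
pos 6: V -> miss, evict J, frames (S V)
pos 7: J -> miss, evict S, frames (V J)
pos 8: S -> miss, evict V, frames (J S)
pos 9: J -> hit
pos 10: X -> miss, evict J, frames (S X)
pos 11: J -> miss, evict S, frames (X J)
pos 12: X -> hit
pos 13: J -> hit
pos 14: S -> miss, evict X, frames (J S)
pos 15: V -> miss, evict J, frames (S V)
At position 15, page J is evicted.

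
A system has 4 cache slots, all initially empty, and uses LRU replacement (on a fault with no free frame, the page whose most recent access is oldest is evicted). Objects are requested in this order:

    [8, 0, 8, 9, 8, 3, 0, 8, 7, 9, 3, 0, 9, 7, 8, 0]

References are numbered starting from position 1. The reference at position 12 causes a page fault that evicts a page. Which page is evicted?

8

pos 1: 8 -> fault, frames {8}
pos 2: 0 -> fault, frames {8,0}
pos 3: 8 -> hit
pos 4: 9 -> fault, frames {0,8,9}
pos 5: 8 -> hit
pos 6: 3 -> fault, frames {0,9,8,3}
pos 7: 0 -> hit
pos 8: 8 -> hit
pos 9: 7 -> fault, evict 9, frames {3,0,8,7}
pos 10: 9 -> fault, evict 3, frames {0,8,7,9}
pos 11: 3 -> fault, evict 0, frames {8,7,9,3}
pos 12: 0 -> fault, evict 8, frames {7,9,3,0}
At position 12, page 8 is evicted.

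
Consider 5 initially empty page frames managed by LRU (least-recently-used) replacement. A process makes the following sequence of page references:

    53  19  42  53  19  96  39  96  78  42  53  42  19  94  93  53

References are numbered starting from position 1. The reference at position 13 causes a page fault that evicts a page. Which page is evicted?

pos 1: 53: fault, frames (53)
pos 2: 19: fault, frames (53 19)
pos 3: 42: fault, frames (53 19 42)
pos 4: 53: hit
pos 5: 19: hit
pos 6: 96: fault, frames (42 53 19 96)
pos 7: 39: fault, frames (42 53 19 96 39)
pos 8: 96: hit
pos 9: 78: fault, evict 42, frames (53 19 39 96 78)
pos 10: 42: fault, evict 53, frames (19 39 96 78 42)
pos 11: 53: fault, evict 19, frames (39 96 78 42 53)
pos 12: 42: hit
pos 13: 19: fault, evict 39, frames (96 78 53 42 19)
At position 13, page 39 is evicted.

39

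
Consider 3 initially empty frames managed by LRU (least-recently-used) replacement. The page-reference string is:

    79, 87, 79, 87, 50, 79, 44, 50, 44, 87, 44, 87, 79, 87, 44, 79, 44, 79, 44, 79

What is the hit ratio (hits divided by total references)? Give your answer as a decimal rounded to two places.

79: fault, frames [79]
87: fault, frames [79, 87]
79: hit
87: hit
50: fault, frames [79, 87, 50]
79: hit
44: fault, evict 87, frames [50, 79, 44]
50: hit
44: hit
87: fault, evict 79, frames [50, 44, 87]
44: hit
87: hit
79: fault, evict 50, frames [44, 87, 79]
87: hit
44: hit
79: hit
44: hit
79: hit
44: hit
79: hit
Hits: 14 of 20 references → 14/20 = 0.7000.

0.70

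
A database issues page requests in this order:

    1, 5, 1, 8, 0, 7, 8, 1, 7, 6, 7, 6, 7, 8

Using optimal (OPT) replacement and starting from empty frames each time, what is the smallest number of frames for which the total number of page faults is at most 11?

f=1: 14 faults
f=2: 8 faults
f=3: 6 faults
f=4: 6 faults
f=5: 6 faults
f=6: 6 faults
Smallest f with faults ≤ 11 is 2.

2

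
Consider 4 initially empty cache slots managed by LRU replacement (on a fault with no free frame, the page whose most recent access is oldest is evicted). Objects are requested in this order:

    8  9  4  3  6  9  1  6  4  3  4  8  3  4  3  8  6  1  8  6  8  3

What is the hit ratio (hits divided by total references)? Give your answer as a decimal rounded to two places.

0.55

8 → miss, frames {8}
9 → miss, frames {8,9}
4 → miss, frames {8,9,4}
3 → miss, frames {8,9,4,3}
6 → miss, evict 8, frames {9,4,3,6}
9 → hit
1 → miss, evict 4, frames {3,6,9,1}
6 → hit
4 → miss, evict 3, frames {9,1,6,4}
3 → miss, evict 9, frames {1,6,4,3}
4 → hit
8 → miss, evict 1, frames {6,3,4,8}
3 → hit
4 → hit
3 → hit
8 → hit
6 → hit
1 → miss, evict 4, frames {3,8,6,1}
8 → hit
6 → hit
8 → hit
3 → hit
Hits: 12 of 22 references → 12/22 = 0.5455.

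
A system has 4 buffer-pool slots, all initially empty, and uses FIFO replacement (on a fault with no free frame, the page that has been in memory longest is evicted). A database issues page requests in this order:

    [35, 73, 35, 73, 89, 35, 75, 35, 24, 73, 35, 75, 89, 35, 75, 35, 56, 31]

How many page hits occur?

10

35 → fault, frames {35}
73 → fault, frames {35,73}
35 → hit
73 → hit
89 → fault, frames {35,73,89}
35 → hit
75 → fault, frames {35,73,89,75}
35 → hit
24 → fault, evict 35, frames {73,89,75,24}
73 → hit
35 → fault, evict 73, frames {89,75,24,35}
75 → hit
89 → hit
35 → hit
75 → hit
35 → hit
56 → fault, evict 89, frames {75,24,35,56}
31 → fault, evict 75, frames {24,35,56,31}
Hits: 10.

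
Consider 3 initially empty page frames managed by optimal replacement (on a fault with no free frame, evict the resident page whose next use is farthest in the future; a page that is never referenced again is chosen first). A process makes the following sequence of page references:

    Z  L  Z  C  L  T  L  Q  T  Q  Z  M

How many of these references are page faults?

6

Z: fault, frames {Z}
L: fault, frames {Z,L}
Z: hit
C: fault, frames {Z,L,C}
L: hit
T: fault, evict C, frames {Z,L,T}
L: hit
Q: fault, evict L, frames {Z,T,Q}
T: hit
Q: hit
Z: hit
M: fault, evict Q, frames {Z,T,M}
Page faults: 6.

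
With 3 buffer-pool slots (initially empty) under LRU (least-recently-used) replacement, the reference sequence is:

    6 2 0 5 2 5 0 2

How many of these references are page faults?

6: miss, frames {6}
2: miss, frames {6,2}
0: miss, frames {6,2,0}
5: miss, evict 6, frames {2,0,5}
2: hit
5: hit
0: hit
2: hit
Page faults: 4.

4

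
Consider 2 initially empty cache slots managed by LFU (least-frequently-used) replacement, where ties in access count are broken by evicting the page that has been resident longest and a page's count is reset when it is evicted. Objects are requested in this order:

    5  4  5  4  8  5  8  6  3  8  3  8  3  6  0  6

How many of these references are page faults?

14

5 → miss, frames [5]
4 → miss, frames [5, 4]
5 → hit
4 → hit
8 → miss, evict 5, frames [4, 8]
5 → miss, evict 8, frames [4, 5]
8 → miss, evict 5, frames [4, 8]
6 → miss, evict 8, frames [4, 6]
3 → miss, evict 6, frames [4, 3]
8 → miss, evict 3, frames [4, 8]
3 → miss, evict 8, frames [4, 3]
8 → miss, evict 3, frames [4, 8]
3 → miss, evict 8, frames [4, 3]
6 → miss, evict 3, frames [4, 6]
0 → miss, evict 6, frames [4, 0]
6 → miss, evict 0, frames [4, 6]
Page faults: 14.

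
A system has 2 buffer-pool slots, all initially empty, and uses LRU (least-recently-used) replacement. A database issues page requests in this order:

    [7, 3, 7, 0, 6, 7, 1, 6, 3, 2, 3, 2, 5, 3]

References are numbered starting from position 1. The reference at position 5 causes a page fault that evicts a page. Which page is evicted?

7

pos 1: 7 → fault, frames {7}
pos 2: 3 → fault, frames {7,3}
pos 3: 7 → hit
pos 4: 0 → fault, evict 3, frames {7,0}
pos 5: 6 → fault, evict 7, frames {0,6}
At position 5, page 7 is evicted.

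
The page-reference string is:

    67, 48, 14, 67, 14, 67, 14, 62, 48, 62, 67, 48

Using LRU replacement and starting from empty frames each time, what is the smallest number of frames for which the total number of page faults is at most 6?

f=1: 12 faults
f=2: 8 faults
f=3: 6 faults
f=4: 4 faults
Smallest f with faults ≤ 6 is 3.

3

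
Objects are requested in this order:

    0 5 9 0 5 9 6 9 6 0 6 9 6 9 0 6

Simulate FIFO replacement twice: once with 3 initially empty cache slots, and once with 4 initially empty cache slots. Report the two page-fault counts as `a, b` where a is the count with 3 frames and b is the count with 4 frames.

5, 4

3 frames: F F F . . . F . . F . . . . . . → 5 faults.
4 frames: F F F . . . F . . . . . . . . . → 4 faults.
4 < 5: adding a frame reduced faults, as is typical.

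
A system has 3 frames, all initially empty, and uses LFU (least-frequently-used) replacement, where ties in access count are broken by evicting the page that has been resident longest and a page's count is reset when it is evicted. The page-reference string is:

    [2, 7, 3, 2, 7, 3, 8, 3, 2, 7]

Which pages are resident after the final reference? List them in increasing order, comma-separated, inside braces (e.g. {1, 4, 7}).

{2, 3, 7}

2: miss, frames {2}
7: miss, frames {2,7}
3: miss, frames {2,7,3}
2: hit
7: hit
3: hit
8: miss, evict 2, frames {7,3,8}
3: hit
2: miss, evict 8, frames {7,3,2}
7: hit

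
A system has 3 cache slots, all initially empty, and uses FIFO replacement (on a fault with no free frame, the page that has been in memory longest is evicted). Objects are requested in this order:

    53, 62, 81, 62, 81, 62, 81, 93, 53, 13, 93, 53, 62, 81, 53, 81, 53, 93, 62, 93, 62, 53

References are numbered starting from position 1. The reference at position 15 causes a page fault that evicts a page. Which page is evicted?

pos 1: 53: fault, frames {53}
pos 2: 62: fault, frames {53,62}
pos 3: 81: fault, frames {53,62,81}
pos 4: 62: hit
pos 5: 81: hit
pos 6: 62: hit
pos 7: 81: hit
pos 8: 93: fault, evict 53, frames {62,81,93}
pos 9: 53: fault, evict 62, frames {81,93,53}
pos 10: 13: fault, evict 81, frames {93,53,13}
pos 11: 93: hit
pos 12: 53: hit
pos 13: 62: fault, evict 93, frames {53,13,62}
pos 14: 81: fault, evict 53, frames {13,62,81}
pos 15: 53: fault, evict 13, frames {62,81,53}
At position 15, page 13 is evicted.

13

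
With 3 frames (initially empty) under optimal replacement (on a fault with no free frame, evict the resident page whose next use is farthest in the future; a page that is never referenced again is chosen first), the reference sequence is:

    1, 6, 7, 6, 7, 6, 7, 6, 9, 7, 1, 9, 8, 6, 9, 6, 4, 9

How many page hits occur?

1 → miss, frames [1]
6 → miss, frames [1, 6]
7 → miss, frames [1, 6, 7]
6 → hit
7 → hit
6 → hit
7 → hit
6 → hit
9 → miss, evict 6, frames [1, 7, 9]
7 → hit
1 → hit
9 → hit
8 → miss, evict 7, frames [1, 9, 8]
6 → miss, evict 8, frames [1, 9, 6]
9 → hit
6 → hit
4 → miss, evict 6, frames [1, 9, 4]
9 → hit
Hits: 11.

11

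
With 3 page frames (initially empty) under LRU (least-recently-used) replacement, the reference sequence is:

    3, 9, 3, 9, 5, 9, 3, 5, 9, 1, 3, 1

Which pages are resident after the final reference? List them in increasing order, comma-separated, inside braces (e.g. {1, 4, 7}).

3 -> miss, frames (3)
9 -> miss, frames (3 9)
3 -> hit
9 -> hit
5 -> miss, frames (3 9 5)
9 -> hit
3 -> hit
5 -> hit
9 -> hit
1 -> miss, evict 3, frames (5 9 1)
3 -> miss, evict 5, frames (9 1 3)
1 -> hit

{1, 3, 9}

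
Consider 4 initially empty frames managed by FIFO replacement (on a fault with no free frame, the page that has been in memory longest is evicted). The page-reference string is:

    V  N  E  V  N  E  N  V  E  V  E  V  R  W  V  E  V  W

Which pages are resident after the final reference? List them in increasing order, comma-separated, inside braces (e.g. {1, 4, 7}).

V: miss, frames {V}
N: miss, frames {V,N}
E: miss, frames {V,N,E}
V: hit
N: hit
E: hit
N: hit
V: hit
E: hit
V: hit
E: hit
V: hit
R: miss, frames {V,N,E,R}
W: miss, evict V, frames {N,E,R,W}
V: miss, evict N, frames {E,R,W,V}
E: hit
V: hit
W: hit

{E, R, V, W}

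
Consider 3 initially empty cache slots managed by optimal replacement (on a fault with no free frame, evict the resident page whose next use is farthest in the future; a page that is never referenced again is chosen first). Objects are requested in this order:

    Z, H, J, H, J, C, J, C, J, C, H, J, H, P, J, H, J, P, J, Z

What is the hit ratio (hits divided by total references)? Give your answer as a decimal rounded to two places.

Z → fault, frames (Z)
H → fault, frames (Z H)
J → fault, frames (Z H J)
H → hit
J → hit
C → fault, evict Z, frames (H J C)
J → hit
C → hit
J → hit
C → hit
H → hit
J → hit
H → hit
P → fault, evict C, frames (H J P)
J → hit
H → hit
J → hit
P → hit
J → hit
Z → fault, evict P, frames (H J Z)
Hits: 14 of 20 references → 14/20 = 0.7000.

0.70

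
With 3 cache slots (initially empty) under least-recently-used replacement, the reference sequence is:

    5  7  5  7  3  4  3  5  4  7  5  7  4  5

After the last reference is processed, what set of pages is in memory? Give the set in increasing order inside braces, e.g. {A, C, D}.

{4, 5, 7}

5 -> miss, frames (5)
7 -> miss, frames (5 7)
5 -> hit
7 -> hit
3 -> miss, frames (5 7 3)
4 -> miss, evict 5, frames (7 3 4)
3 -> hit
5 -> miss, evict 7, frames (4 3 5)
4 -> hit
7 -> miss, evict 3, frames (5 4 7)
5 -> hit
7 -> hit
4 -> hit
5 -> hit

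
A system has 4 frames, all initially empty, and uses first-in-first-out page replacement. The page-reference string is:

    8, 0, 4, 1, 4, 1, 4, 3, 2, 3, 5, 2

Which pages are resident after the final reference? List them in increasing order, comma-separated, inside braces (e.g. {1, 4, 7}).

8: miss, frames (8)
0: miss, frames (8 0)
4: miss, frames (8 0 4)
1: miss, frames (8 0 4 1)
4: hit
1: hit
4: hit
3: miss, evict 8, frames (0 4 1 3)
2: miss, evict 0, frames (4 1 3 2)
3: hit
5: miss, evict 4, frames (1 3 2 5)
2: hit

{1, 2, 3, 5}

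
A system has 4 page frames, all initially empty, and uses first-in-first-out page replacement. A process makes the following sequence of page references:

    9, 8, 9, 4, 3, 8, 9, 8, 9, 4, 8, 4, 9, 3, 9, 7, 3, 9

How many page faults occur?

9: miss, frames {9}
8: miss, frames {9,8}
9: hit
4: miss, frames {9,8,4}
3: miss, frames {9,8,4,3}
8: hit
9: hit
8: hit
9: hit
4: hit
8: hit
4: hit
9: hit
3: hit
9: hit
7: miss, evict 9, frames {8,4,3,7}
3: hit
9: miss, evict 8, frames {4,3,7,9}
Page faults: 6.

6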